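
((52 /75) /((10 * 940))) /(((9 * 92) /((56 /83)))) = 91 /1514075625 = 0.00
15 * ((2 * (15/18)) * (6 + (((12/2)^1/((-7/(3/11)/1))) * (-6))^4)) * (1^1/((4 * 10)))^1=867417855/140612164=6.17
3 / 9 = 1 / 3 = 0.33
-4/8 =-1/2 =-0.50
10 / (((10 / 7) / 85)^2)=70805 / 2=35402.50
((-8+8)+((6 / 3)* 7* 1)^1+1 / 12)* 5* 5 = 4225 / 12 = 352.08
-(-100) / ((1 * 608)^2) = 25 / 92416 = 0.00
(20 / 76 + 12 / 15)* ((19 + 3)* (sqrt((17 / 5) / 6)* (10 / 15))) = 2222* sqrt(510) / 4275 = 11.74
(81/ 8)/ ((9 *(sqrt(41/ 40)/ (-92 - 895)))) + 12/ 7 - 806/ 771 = 3610/ 5397 - 8883 *sqrt(410)/ 164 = -1096.08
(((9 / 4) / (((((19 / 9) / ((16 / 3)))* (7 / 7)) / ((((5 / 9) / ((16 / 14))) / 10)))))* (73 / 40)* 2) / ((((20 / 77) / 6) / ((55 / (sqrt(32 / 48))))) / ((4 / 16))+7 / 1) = 207859931433 / 1442680608080 - 3895353* sqrt(6) / 180335076010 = 0.14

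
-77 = -77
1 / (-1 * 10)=-0.10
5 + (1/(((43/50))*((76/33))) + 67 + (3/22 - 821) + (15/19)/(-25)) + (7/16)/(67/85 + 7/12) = -188107221749/251456260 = -748.07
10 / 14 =5 / 7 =0.71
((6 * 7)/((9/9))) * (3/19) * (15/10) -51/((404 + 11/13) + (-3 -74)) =792921/80978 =9.79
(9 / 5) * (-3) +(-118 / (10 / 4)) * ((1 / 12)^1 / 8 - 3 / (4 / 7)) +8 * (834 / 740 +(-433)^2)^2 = 230994421859235137 / 821400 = 281220382102.79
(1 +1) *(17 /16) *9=153 /8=19.12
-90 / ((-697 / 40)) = 3600 / 697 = 5.16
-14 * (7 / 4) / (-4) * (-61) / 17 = -2989 / 136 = -21.98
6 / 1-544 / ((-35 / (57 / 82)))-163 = -209791 / 1435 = -146.20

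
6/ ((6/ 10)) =10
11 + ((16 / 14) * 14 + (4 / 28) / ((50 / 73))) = 9523 / 350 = 27.21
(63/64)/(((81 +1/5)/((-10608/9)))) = -3315/232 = -14.29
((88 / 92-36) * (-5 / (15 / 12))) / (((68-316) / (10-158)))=1924 / 23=83.65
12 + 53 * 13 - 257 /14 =9557 /14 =682.64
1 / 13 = 0.08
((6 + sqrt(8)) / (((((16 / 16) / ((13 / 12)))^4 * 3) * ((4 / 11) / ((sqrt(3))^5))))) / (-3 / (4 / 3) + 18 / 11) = 3455881 * sqrt(3) * (-3-sqrt(2)) / 93312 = -283.16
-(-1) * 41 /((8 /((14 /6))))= 287 /24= 11.96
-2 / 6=-1 / 3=-0.33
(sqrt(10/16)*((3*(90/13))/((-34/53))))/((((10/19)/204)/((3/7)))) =-244701*sqrt(10)/182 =-4251.72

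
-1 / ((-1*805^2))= 0.00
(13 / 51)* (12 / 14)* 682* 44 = 6556.37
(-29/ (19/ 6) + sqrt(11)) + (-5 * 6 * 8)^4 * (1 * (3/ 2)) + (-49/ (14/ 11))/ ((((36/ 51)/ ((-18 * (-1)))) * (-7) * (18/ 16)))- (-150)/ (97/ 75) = sqrt(11) + 27515843839898/ 5529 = 4976640234.80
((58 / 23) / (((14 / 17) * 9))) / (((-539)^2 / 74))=0.00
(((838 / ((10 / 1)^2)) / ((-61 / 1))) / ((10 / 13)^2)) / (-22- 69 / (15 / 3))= 70811 / 10919000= 0.01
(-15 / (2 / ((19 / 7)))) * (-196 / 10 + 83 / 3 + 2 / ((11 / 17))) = -4997 / 22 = -227.14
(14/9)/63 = 2/81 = 0.02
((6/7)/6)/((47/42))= 0.13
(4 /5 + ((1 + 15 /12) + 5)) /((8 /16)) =161 /10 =16.10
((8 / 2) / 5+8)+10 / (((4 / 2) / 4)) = 144 / 5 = 28.80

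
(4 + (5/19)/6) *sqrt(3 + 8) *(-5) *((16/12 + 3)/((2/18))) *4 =-10461.33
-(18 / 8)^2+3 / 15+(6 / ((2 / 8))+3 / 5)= 1579 / 80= 19.74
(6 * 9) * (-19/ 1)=-1026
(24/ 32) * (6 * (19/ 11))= 171/ 22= 7.77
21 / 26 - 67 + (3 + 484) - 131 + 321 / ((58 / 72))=518971 / 754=688.29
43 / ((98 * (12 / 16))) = 86 / 147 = 0.59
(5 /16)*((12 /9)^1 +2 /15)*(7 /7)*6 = 11 /4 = 2.75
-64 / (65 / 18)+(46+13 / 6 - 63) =-12697 / 390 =-32.56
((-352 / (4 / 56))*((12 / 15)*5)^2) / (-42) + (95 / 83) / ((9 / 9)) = 467741 / 249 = 1878.48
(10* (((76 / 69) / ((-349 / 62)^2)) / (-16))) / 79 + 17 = 11286750677 / 663937251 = 17.00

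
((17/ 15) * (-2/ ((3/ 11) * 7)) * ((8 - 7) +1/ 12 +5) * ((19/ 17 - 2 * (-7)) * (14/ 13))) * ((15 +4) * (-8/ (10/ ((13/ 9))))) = 15684196/ 6075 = 2581.76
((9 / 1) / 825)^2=9 / 75625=0.00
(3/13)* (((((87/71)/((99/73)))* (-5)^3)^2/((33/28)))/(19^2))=1960738937500/283392150327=6.92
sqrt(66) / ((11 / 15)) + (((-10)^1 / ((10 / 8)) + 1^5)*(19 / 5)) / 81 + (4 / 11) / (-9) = -1643 / 4455 + 15*sqrt(66) / 11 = 10.71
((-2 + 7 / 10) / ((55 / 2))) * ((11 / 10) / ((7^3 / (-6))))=0.00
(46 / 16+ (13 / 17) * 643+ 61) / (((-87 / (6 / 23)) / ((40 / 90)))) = -75559 / 102051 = -0.74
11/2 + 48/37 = 503/74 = 6.80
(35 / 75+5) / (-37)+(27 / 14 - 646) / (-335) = 923971 / 520590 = 1.77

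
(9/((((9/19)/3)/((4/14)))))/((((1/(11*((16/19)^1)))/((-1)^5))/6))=-6336/7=-905.14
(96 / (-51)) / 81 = -32 / 1377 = -0.02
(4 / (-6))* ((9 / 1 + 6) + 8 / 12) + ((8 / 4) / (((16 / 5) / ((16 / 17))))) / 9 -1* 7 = -17.38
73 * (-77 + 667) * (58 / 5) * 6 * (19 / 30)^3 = 856709677 / 1125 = 761519.71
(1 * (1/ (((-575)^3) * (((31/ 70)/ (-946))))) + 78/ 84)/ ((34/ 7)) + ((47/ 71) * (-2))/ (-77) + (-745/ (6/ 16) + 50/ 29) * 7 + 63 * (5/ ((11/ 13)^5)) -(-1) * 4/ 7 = -13167.61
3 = 3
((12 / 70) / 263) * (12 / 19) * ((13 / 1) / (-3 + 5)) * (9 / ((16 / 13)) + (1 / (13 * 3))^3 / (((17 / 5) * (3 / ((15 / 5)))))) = 117985571 / 6029680020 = 0.02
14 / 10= 7 / 5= 1.40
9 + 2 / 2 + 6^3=226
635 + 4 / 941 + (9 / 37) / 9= 22109884 / 34817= 635.03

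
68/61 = 1.11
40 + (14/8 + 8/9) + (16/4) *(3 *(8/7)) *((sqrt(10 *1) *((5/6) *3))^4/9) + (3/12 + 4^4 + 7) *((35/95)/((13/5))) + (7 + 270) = 7552259/1197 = 6309.32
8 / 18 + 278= 2506 / 9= 278.44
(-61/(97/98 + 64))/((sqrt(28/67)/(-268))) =114436*sqrt(469)/6369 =389.11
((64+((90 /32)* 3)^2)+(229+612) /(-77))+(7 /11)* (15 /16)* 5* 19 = 3566797 /19712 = 180.95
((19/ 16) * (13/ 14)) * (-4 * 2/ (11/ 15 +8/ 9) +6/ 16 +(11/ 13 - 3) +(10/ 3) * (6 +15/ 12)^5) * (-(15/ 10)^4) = -49922913349845/ 133955584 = -372682.59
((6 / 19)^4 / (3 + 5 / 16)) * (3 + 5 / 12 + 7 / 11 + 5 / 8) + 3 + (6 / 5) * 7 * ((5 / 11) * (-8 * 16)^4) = 372591684055605 / 363527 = 1024935380.47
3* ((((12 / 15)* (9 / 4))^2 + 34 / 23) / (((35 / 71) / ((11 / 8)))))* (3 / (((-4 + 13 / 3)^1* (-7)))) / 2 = -57209031 / 2254000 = -25.38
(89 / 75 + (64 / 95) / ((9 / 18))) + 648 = 927011 / 1425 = 650.53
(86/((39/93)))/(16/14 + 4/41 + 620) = 382571/1158924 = 0.33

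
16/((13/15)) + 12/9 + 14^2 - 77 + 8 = 5725/39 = 146.79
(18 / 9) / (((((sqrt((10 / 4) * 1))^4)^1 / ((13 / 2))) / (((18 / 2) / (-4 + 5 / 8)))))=-416 / 75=-5.55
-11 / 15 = -0.73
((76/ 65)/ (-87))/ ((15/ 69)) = -1748/ 28275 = -0.06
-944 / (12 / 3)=-236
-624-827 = -1451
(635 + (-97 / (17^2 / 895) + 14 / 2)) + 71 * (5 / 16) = 1682163 / 4624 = 363.79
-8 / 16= -1 / 2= -0.50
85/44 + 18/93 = 2899/1364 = 2.13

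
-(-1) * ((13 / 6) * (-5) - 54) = -389 / 6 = -64.83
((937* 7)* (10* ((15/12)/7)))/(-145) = -4685/58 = -80.78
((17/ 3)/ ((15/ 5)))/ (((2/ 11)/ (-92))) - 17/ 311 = -2675375/ 2799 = -955.83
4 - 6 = -2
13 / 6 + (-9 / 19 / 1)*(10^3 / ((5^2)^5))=19296443 / 8906250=2.17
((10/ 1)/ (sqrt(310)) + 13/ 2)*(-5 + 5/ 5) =-26-4*sqrt(310)/ 31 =-28.27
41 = 41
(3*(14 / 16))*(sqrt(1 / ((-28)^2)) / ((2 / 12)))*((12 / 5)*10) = 27 / 2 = 13.50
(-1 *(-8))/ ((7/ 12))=96/ 7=13.71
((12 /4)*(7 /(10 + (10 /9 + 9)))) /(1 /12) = 2268 /181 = 12.53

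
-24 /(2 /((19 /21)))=-76 /7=-10.86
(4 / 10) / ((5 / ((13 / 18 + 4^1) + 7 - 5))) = 121 / 225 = 0.54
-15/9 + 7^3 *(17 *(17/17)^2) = 17488/3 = 5829.33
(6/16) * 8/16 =3/16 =0.19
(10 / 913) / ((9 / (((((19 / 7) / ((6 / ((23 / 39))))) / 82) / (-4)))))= -2185 / 2207349144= -0.00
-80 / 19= -4.21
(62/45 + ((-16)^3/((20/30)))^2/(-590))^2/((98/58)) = 17077058609318036/7049025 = 2422612859.13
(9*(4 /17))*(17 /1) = 36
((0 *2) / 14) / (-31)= 0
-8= -8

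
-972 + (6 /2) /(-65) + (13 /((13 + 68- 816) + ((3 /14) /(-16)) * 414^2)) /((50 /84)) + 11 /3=-968.39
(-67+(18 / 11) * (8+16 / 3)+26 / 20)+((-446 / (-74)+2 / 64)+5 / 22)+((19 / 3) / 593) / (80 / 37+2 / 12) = -68227381779 / 1814959520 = -37.59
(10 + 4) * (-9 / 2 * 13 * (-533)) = 436527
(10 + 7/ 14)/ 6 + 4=23/ 4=5.75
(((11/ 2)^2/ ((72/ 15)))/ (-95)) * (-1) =0.07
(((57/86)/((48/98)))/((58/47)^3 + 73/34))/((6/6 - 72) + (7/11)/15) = -90376364155/19081047154208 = -0.00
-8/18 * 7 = -28/9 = -3.11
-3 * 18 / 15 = -18 / 5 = -3.60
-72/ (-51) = 1.41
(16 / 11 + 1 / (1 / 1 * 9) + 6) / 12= 749 / 1188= 0.63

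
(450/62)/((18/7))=2.82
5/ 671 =0.01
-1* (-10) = 10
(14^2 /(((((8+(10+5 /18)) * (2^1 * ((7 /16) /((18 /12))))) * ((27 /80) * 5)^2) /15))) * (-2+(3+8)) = 40960 /47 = 871.49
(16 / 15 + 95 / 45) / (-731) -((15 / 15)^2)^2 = -33038 / 32895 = -1.00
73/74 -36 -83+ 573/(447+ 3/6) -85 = -13360781/66230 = -201.73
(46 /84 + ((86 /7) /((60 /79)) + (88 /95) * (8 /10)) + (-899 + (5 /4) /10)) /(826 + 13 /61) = -4290528269 /4021840200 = -1.07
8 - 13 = -5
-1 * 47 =-47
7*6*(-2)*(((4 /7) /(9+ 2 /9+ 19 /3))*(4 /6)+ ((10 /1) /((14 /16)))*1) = -33672 /35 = -962.06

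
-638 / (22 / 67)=-1943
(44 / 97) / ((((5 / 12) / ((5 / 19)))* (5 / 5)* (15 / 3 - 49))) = -12 / 1843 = -0.01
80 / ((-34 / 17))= -40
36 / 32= 9 / 8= 1.12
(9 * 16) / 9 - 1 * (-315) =331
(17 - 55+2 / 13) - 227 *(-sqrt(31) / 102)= -25.46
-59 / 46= -1.28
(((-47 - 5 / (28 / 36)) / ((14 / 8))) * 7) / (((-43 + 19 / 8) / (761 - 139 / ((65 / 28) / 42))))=-1364340032 / 147875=-9226.31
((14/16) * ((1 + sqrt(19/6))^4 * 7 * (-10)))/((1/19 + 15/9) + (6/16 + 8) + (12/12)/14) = -35224385/194694 - 1629250 * sqrt(114)/97347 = -359.62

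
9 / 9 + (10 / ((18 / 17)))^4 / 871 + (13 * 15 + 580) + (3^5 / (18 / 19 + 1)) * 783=20825035297438 / 211441347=98490.84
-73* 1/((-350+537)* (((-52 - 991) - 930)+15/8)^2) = -4672/46499674507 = -0.00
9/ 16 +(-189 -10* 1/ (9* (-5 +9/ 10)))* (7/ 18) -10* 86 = -49566967/ 53136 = -932.83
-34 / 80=-17 / 40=-0.42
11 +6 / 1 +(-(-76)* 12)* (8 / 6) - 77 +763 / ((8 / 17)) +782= 28475 / 8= 3559.38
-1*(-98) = 98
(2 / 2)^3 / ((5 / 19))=19 / 5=3.80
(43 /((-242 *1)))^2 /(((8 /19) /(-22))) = -35131 /21296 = -1.65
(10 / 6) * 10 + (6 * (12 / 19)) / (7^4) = 2281166 / 136857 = 16.67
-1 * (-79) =79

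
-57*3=-171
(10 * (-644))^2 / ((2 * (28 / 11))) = 8146600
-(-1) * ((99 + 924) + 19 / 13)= 13318 / 13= 1024.46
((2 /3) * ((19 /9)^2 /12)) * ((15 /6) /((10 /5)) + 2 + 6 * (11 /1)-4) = 10469 /648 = 16.16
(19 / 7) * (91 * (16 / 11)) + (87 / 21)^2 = 202899 / 539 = 376.44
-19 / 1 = -19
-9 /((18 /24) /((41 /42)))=-82 /7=-11.71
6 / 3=2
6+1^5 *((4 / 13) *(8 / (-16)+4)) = 92 / 13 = 7.08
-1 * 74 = -74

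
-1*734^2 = -538756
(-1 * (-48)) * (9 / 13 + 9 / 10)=4968 / 65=76.43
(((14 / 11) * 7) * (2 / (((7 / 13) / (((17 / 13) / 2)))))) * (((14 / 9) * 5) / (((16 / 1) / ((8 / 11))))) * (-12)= -33320 / 363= -91.79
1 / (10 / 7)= 7 / 10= 0.70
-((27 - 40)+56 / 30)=167 / 15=11.13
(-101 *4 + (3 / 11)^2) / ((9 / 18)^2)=-195500 / 121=-1615.70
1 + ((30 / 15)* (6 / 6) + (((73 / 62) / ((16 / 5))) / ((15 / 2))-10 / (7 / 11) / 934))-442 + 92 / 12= -699321953 / 1621424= -431.30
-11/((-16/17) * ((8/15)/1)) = 2805/128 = 21.91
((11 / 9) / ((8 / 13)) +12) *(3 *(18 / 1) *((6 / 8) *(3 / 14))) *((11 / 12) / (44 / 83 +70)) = 8274519 / 5245184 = 1.58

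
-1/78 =-0.01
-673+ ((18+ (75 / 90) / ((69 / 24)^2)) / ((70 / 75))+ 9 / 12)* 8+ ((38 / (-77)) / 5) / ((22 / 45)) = -512.05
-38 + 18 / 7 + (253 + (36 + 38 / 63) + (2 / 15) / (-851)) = 68135273 / 268065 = 254.17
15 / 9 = 1.67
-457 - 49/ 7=-464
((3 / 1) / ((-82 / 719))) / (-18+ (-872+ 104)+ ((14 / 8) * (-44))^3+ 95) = 719 / 12497456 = 0.00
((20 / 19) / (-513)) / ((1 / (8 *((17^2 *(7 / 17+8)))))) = -388960 / 9747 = -39.91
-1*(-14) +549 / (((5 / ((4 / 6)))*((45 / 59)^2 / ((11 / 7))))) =5002252 / 23625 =211.74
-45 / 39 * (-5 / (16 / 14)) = 525 / 104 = 5.05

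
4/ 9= 0.44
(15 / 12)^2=25 / 16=1.56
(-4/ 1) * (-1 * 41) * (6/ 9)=328/ 3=109.33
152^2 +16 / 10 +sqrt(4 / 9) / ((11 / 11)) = 23106.27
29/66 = 0.44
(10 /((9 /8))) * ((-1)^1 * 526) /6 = -21040 /27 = -779.26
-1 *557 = -557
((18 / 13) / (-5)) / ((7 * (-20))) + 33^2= 4954959 / 4550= 1089.00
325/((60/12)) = 65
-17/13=-1.31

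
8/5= 1.60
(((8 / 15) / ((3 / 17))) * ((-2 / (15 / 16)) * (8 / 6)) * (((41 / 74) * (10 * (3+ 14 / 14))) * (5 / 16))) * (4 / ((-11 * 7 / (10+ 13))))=16415744 / 230769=71.13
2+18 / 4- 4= 5 / 2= 2.50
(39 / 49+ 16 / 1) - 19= -108 / 49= -2.20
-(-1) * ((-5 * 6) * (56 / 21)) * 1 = -80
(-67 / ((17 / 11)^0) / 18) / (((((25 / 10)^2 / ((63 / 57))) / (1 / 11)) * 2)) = -469 / 15675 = -0.03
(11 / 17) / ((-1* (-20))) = 11 / 340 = 0.03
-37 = -37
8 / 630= 4 / 315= 0.01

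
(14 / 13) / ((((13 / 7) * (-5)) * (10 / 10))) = -98 / 845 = -0.12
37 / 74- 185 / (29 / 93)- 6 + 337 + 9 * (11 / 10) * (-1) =-39393 / 145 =-271.68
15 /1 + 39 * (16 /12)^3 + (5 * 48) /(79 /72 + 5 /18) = 281.99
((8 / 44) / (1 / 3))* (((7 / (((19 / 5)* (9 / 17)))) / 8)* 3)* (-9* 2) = -5355 / 418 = -12.81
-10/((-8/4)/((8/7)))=40/7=5.71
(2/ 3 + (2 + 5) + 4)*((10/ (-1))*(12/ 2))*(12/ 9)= -2800/ 3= -933.33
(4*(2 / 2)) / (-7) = -4 / 7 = -0.57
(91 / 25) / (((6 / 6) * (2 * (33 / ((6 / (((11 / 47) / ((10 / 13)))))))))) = 658 / 605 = 1.09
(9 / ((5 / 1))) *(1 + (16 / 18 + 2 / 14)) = 128 / 35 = 3.66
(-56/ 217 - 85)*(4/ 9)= -3524/ 93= -37.89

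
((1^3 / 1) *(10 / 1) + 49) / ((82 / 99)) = 5841 / 82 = 71.23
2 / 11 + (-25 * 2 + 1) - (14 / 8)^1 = -2225 / 44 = -50.57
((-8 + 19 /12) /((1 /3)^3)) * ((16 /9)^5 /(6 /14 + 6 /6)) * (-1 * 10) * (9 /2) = 96910.57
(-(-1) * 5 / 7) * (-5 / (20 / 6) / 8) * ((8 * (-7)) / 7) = 15 / 14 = 1.07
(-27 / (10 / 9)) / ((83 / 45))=-2187 / 166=-13.17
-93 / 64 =-1.45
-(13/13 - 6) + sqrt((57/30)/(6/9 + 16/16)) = sqrt(114)/10 + 5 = 6.07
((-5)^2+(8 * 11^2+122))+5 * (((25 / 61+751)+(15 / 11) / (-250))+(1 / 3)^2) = 294254953 / 60390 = 4872.58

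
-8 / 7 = -1.14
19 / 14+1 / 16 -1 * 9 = -849 / 112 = -7.58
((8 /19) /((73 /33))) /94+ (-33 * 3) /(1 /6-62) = 38771238 /24185119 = 1.60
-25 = -25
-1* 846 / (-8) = 423 / 4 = 105.75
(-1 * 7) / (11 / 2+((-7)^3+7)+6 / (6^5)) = 9072 / 428327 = 0.02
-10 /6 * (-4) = 20 /3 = 6.67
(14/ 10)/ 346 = 7/ 1730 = 0.00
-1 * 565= -565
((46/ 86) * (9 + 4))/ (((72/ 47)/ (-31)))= -435643/ 3096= -140.71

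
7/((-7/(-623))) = 623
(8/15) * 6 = 16/5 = 3.20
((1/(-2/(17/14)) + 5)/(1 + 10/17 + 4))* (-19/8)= -2091/1120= -1.87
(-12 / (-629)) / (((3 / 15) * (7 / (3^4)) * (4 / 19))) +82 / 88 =1196263 / 193732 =6.17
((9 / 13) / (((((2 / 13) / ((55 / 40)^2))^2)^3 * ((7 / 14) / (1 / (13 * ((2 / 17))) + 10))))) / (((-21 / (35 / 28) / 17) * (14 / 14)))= -6331484975297874255435 / 123145302310912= -51414750.35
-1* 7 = -7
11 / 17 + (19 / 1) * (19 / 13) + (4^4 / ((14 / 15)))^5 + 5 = 1552444000937.80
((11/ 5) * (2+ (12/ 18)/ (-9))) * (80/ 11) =832/ 27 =30.81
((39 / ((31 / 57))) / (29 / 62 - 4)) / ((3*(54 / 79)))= -19513 / 1971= -9.90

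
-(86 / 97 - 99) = 9517 / 97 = 98.11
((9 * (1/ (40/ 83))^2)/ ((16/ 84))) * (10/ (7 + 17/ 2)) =1302021/ 9920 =131.25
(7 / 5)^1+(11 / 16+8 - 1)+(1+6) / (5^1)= 10.49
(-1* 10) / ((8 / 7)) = -35 / 4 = -8.75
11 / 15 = 0.73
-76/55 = -1.38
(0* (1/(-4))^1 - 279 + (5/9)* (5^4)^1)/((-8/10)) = -1535/18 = -85.28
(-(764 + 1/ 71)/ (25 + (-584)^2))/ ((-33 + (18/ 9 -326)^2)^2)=-54245/ 266699883945753999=-0.00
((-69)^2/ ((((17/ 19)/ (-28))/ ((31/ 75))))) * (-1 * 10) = 52345608/ 85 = 615830.68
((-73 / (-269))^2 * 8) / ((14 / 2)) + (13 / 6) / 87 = 28838755 / 264407094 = 0.11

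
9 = 9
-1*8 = -8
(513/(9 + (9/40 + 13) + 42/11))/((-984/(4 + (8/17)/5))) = -0.08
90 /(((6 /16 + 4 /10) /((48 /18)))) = 9600 /31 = 309.68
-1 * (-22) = 22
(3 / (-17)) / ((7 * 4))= -3 / 476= -0.01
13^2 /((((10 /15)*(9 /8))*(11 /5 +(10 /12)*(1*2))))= 1690 /29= 58.28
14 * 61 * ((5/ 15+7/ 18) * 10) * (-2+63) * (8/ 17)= 27088880/ 153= 177051.50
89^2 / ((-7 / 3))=-23763 / 7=-3394.71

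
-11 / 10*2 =-11 / 5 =-2.20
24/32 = 3/4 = 0.75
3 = 3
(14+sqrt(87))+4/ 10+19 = sqrt(87)+167/ 5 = 42.73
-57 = -57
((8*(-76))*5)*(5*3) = -45600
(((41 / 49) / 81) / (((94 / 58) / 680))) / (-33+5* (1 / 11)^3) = -538070060 / 4096297737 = -0.13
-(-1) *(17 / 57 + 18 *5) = 5147 / 57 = 90.30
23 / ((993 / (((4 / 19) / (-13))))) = -92 / 245271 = -0.00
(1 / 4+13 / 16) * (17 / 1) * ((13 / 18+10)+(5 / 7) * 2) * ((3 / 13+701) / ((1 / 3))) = 1008364061 / 2184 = 461705.16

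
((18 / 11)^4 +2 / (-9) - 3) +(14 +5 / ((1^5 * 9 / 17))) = 3609446 / 131769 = 27.39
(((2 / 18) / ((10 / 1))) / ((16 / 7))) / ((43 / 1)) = 7 / 61920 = 0.00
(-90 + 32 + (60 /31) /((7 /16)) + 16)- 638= -675.58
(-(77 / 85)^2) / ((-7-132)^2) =-0.00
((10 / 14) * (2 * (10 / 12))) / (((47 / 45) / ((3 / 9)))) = 125 / 329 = 0.38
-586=-586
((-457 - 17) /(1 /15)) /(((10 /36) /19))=-486324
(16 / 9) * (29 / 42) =232 / 189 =1.23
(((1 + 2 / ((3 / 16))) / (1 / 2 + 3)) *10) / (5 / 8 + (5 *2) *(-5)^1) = -160 / 237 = -0.68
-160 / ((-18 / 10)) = 800 / 9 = 88.89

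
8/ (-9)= -8/ 9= -0.89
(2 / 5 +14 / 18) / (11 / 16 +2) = 848 / 1935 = 0.44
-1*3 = -3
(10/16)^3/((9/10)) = 0.27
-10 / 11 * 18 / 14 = -90 / 77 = -1.17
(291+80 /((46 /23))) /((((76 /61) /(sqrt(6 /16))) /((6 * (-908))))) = -13750071 * sqrt(6) /38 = -886333.10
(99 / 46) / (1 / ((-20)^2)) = 19800 / 23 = 860.87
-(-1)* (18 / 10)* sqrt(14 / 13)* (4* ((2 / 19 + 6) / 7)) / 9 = 464* sqrt(182) / 8645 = 0.72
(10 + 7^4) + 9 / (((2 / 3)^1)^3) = 19531 / 8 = 2441.38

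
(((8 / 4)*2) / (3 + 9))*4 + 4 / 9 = 1.78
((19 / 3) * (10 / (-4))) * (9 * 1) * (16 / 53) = -2280 / 53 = -43.02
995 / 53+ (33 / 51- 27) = -6829 / 901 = -7.58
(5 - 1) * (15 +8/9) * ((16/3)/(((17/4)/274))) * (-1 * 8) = -80244736/459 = -174825.13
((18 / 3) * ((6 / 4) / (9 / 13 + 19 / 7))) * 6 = 2457 / 155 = 15.85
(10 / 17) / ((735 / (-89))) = -178 / 2499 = -0.07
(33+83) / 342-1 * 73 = -12425 / 171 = -72.66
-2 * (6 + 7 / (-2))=-5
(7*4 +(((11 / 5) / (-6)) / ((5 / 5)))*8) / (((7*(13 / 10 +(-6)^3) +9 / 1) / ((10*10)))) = -75200 / 44817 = -1.68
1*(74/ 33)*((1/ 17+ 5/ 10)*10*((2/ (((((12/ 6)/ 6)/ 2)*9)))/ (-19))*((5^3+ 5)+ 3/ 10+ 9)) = -122.50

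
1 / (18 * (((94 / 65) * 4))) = 65 / 6768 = 0.01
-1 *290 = -290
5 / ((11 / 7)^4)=12005 / 14641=0.82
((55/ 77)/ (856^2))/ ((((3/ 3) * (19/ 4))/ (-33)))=-165/ 24363472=-0.00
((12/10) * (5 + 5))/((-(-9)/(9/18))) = 2/3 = 0.67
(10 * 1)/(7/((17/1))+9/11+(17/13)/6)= 145860/21119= 6.91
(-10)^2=100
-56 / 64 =-7 / 8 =-0.88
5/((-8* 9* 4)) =-5/288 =-0.02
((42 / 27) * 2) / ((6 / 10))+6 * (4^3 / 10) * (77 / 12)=33964 / 135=251.59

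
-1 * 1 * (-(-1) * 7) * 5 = -35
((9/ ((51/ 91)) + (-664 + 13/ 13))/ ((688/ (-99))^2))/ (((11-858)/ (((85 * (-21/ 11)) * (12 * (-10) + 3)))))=781710345/ 2603392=300.27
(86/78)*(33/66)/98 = 43/7644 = 0.01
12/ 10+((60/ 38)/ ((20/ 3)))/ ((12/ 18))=591/ 380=1.56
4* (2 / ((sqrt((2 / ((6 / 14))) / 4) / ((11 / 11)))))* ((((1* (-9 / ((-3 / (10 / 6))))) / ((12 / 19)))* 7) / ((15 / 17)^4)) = 3173798* sqrt(42) / 30375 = 677.15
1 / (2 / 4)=2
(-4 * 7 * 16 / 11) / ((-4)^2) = -2.55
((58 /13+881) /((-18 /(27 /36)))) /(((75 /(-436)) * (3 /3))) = 139411 /650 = 214.48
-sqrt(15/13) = -sqrt(195)/13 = -1.07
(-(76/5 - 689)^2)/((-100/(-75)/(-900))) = 306454347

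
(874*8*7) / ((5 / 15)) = 146832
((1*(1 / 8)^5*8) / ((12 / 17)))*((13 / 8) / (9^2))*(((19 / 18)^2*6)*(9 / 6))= 79781 / 1146617856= 0.00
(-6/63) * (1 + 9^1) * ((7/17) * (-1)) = 20/51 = 0.39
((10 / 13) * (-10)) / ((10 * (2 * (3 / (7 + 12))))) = -95 / 39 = -2.44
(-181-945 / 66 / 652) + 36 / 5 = -12466511 / 71720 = -173.82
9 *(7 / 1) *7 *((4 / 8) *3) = 1323 / 2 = 661.50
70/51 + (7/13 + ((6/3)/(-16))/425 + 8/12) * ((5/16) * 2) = 450961/212160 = 2.13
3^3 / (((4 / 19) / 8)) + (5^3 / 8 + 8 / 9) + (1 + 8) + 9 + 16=77509 / 72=1076.51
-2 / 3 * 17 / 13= -34 / 39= -0.87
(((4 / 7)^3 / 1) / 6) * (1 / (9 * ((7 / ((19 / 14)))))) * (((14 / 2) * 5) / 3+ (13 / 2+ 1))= 17480 / 1361367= 0.01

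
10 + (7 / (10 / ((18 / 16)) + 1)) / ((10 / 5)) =1843 / 178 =10.35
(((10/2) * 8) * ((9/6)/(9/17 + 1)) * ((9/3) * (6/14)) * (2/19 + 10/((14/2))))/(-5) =-187272/12103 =-15.47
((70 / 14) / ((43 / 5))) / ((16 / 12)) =75 / 172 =0.44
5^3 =125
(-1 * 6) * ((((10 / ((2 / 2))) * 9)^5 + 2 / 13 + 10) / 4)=-115145550198 / 13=-8857350015.23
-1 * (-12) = 12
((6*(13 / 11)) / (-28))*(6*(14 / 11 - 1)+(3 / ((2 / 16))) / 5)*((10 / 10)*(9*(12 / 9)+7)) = -131157 / 4235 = -30.97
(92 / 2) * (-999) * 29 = -1332666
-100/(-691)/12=25/2073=0.01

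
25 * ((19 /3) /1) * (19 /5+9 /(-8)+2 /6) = 34295 /72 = 476.32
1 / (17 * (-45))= -1 / 765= -0.00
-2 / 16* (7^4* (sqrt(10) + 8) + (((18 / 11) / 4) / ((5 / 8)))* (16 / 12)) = -132061 / 55 -2401* sqrt(10) / 8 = -3350.19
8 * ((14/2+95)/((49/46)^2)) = 1726656/2401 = 719.14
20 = 20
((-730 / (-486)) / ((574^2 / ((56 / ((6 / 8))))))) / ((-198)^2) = 730 / 84074379543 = 0.00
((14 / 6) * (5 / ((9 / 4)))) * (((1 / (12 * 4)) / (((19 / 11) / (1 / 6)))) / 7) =55 / 36936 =0.00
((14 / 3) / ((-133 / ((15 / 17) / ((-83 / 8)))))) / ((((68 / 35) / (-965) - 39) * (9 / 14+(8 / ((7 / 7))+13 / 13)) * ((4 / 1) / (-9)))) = 1891400 / 105945924111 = 0.00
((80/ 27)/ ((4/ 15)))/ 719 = 100/ 6471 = 0.02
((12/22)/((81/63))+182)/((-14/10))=-4300/33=-130.30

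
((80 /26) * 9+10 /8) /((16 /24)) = 4515 /104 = 43.41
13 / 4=3.25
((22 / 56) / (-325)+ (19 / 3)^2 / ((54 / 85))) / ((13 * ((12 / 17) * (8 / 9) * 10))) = 2373439309 / 3066336000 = 0.77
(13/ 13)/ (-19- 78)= -1/ 97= -0.01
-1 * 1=-1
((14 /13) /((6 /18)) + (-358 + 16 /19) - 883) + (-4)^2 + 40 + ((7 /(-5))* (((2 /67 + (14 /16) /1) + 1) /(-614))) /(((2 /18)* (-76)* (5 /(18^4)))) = -605461405739 /508054300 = -1191.73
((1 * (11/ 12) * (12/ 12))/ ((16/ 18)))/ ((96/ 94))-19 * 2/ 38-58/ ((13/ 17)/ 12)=-6057919/ 6656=-910.14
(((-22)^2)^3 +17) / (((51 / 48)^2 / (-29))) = -841732533504 / 289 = -2912569320.08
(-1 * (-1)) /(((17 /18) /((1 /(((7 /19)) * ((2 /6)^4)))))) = 27702 /119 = 232.79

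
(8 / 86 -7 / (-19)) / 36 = 377 / 29412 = 0.01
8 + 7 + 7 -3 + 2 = 21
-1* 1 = -1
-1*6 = -6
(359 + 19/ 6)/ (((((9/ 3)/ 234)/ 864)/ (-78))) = -1903756608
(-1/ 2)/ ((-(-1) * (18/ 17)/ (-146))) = 1241/ 18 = 68.94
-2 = -2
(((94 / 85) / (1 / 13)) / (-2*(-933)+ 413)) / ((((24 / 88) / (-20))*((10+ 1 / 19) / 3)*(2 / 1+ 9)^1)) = -92872 / 7399913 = -0.01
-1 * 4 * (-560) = 2240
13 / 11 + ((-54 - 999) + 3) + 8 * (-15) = -12857 / 11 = -1168.82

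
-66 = -66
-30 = -30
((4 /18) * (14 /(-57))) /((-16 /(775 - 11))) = 1337 /513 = 2.61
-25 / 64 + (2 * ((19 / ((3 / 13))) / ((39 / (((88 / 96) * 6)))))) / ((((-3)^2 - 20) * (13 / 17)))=-23597 / 7488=-3.15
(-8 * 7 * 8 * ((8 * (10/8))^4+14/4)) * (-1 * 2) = 8963136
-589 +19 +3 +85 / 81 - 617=-95819 / 81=-1182.95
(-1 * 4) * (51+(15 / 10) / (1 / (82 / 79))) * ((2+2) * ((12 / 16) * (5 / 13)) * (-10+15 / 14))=15570000 / 7189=2165.81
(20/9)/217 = 20/1953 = 0.01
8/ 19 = 0.42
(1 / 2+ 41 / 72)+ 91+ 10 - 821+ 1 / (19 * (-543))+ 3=-177270157 / 247608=-715.93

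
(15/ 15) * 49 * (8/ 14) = 28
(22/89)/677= 22/60253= 0.00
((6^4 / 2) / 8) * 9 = 729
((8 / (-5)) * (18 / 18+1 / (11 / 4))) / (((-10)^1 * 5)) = 12 / 275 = 0.04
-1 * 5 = -5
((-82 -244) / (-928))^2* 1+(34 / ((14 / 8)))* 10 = 292988543 / 1507072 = 194.41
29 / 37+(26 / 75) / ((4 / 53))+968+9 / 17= 91888081 / 94350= 973.91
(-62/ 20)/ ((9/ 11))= -341/ 90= -3.79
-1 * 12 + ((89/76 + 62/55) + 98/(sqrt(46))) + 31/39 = -1451987/163020 + 49 * sqrt(46)/23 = 5.54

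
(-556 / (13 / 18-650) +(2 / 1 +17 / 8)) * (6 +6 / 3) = 465735 / 11687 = 39.85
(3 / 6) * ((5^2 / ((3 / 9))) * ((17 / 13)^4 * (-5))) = -31320375 / 57122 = -548.31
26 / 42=13 / 21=0.62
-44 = -44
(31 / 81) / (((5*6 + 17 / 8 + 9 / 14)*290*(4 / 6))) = 434 / 7184025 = 0.00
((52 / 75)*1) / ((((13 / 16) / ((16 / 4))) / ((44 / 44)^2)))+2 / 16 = 2123 / 600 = 3.54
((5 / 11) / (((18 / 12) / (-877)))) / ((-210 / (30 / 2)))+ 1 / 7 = 4418 / 231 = 19.13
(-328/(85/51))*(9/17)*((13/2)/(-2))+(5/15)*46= 90256/255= 353.95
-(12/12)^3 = -1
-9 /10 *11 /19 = -99 /190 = -0.52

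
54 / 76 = 27 / 38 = 0.71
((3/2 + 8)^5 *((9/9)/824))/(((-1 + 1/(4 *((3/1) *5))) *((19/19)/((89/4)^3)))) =-26183595538965/24891392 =-1051913.67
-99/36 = -11/4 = -2.75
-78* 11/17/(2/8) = -3432/17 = -201.88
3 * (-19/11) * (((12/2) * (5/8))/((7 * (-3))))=285/308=0.93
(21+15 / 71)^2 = 449.92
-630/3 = -210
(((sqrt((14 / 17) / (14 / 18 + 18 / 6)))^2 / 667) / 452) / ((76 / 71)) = 4473 / 6621794576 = 0.00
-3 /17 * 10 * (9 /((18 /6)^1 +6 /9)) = -810 /187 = -4.33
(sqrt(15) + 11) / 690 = 0.02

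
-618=-618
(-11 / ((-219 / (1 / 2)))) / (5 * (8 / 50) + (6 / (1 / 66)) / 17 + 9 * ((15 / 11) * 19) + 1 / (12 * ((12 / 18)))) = 41140 / 421653621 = 0.00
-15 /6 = -2.50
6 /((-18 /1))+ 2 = 5 /3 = 1.67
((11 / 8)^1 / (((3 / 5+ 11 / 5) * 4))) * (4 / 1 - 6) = -0.25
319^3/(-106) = -32461759/106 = -306243.01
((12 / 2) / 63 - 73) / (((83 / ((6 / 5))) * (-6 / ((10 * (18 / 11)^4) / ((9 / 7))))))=11905056 / 1215203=9.80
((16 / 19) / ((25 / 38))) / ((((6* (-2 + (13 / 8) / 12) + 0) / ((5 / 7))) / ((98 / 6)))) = -3584 / 2685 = -1.33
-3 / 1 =-3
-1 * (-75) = 75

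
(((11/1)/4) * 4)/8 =11/8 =1.38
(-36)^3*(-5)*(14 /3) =1088640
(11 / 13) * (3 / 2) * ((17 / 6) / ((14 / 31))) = 5797 / 728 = 7.96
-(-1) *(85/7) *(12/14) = 510/49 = 10.41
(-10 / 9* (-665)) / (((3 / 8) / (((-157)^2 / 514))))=655663400 / 6939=94489.61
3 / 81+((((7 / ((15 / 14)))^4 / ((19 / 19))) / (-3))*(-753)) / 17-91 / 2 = 46224628507 / 1721250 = 26855.27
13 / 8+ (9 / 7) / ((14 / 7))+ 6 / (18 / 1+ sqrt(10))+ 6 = 75715 / 8792 - 3 * sqrt(10) / 157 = 8.55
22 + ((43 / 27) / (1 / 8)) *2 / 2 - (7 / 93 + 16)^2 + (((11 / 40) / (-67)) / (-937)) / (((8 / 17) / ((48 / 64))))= -466365147431573 / 2085026192640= -223.67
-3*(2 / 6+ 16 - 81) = 194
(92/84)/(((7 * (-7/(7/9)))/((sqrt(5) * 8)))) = -184 * sqrt(5)/1323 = -0.31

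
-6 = -6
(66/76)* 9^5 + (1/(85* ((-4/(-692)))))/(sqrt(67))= 173* sqrt(67)/5695 + 1948617/38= 51279.64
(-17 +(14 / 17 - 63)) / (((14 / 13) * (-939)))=8749 / 111741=0.08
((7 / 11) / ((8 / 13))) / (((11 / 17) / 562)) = 434707 / 484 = 898.15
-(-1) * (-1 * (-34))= 34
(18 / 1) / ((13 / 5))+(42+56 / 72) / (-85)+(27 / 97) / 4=5008075 / 771732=6.49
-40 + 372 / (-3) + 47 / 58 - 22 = -10741 / 58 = -185.19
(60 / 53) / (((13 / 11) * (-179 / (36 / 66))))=-360 / 123331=-0.00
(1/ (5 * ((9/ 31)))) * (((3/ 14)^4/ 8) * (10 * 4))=279/ 38416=0.01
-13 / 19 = -0.68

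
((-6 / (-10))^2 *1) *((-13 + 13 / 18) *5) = -221 / 10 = -22.10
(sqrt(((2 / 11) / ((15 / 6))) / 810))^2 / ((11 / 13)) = 26 / 245025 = 0.00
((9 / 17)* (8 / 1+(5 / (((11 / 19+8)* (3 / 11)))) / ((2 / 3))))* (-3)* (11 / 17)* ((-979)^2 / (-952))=1039851936981 / 89691728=11593.62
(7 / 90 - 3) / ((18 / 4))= -263 / 405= -0.65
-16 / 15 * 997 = -15952 / 15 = -1063.47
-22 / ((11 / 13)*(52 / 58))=-29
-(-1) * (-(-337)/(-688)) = -0.49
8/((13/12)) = 96/13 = 7.38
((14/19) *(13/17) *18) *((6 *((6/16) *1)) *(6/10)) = 22113/1615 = 13.69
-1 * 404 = -404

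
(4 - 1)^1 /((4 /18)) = 27 /2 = 13.50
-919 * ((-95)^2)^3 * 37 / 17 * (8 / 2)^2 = -399925272910750000 / 17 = -23525016053573529.41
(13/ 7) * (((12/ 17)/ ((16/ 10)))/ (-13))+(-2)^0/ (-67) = -1243/ 15946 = -0.08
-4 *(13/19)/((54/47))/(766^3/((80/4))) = -3055/28821308031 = -0.00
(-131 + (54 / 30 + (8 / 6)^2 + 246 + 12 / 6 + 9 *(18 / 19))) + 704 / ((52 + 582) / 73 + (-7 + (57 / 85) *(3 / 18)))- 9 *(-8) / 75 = 521.89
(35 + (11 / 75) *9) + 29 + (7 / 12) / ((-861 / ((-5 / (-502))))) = 1209974491 / 18523800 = 65.32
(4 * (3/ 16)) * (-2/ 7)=-3/ 14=-0.21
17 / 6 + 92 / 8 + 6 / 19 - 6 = 493 / 57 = 8.65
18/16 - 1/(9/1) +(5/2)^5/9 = 1139/96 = 11.86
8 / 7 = 1.14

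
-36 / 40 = -9 / 10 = -0.90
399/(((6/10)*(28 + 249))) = 665/277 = 2.40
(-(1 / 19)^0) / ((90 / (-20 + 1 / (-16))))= 107 / 480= 0.22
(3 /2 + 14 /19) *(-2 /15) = -0.30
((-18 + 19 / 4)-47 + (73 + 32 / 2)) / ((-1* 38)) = -115 / 152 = -0.76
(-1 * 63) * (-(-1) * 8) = -504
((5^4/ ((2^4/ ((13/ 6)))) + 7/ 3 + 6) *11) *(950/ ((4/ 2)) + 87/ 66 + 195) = 43937775/ 64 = 686527.73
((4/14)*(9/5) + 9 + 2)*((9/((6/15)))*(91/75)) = 15717/50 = 314.34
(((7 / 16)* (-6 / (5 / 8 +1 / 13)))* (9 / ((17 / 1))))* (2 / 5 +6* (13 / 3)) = -324324 / 6205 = -52.27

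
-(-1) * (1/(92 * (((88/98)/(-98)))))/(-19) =2401/38456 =0.06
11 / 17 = 0.65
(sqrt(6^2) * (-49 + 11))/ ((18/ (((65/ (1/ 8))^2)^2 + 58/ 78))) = -108358149121102/ 117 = -926138026676.09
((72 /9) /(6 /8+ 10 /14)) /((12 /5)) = 280 /123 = 2.28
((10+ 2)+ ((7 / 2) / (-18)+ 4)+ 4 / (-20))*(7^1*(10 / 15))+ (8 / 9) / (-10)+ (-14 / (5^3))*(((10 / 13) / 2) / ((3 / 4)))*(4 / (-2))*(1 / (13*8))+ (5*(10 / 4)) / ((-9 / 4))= 15327707 / 228150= 67.18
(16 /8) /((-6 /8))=-8 /3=-2.67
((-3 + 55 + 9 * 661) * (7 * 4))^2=28233408784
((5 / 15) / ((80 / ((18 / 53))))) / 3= 1 / 2120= 0.00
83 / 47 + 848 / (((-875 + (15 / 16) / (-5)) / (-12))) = 8814601 / 658141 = 13.39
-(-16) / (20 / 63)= 252 / 5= 50.40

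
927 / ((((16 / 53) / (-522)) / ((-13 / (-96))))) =-55567161 / 256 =-217059.22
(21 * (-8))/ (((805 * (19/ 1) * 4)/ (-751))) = 4506/ 2185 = 2.06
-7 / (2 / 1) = -7 / 2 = -3.50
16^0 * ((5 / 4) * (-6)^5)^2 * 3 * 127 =35996270400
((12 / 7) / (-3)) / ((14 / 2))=-4 / 49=-0.08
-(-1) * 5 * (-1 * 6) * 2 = -60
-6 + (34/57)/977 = -334100/55689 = -6.00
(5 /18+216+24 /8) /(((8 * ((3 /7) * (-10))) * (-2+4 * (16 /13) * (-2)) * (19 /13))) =0.37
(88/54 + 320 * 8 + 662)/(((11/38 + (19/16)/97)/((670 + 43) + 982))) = 207159392480/11439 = 18109921.54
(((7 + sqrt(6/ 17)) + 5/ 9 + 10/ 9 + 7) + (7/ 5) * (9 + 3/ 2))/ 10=3.10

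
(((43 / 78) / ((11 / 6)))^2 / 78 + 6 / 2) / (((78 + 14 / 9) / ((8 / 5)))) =2872149 / 47584823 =0.06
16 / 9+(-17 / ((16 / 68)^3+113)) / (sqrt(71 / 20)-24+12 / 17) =48275138 * sqrt(355) / 1729995536633+27781135993088 / 15569959829697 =1.78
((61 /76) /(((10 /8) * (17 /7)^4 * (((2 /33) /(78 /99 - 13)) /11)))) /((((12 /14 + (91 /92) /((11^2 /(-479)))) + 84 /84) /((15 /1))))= 1945886997362 /6526915587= 298.13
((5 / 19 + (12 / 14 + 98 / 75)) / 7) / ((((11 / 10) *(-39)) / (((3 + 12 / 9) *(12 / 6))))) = -96836 / 1382535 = -0.07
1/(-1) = -1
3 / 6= 1 / 2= 0.50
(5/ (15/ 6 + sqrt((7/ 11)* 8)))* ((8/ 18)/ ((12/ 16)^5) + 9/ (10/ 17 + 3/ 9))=657989750/ 5242239 - 47853800* sqrt(154)/ 5242239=12.24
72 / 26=36 / 13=2.77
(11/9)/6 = 0.20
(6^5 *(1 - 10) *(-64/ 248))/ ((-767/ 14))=-7838208/ 23777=-329.66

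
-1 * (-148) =148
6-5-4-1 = -4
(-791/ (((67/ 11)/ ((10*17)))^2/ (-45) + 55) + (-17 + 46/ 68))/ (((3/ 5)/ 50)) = -376478335754375/ 147131991187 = -2558.78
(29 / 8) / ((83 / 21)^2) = 12789 / 55112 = 0.23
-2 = -2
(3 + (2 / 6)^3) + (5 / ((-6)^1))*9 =-4.46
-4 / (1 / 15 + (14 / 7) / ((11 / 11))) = -60 / 31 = -1.94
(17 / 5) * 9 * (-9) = -1377 / 5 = -275.40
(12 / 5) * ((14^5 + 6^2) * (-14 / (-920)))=2259012 / 115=19643.58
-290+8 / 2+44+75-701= -868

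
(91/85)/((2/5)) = 91/34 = 2.68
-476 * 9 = -4284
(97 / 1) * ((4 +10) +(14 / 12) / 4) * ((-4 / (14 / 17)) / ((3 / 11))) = -888811 / 36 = -24689.19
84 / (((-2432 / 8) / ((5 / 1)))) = -105 / 76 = -1.38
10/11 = 0.91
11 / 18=0.61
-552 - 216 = -768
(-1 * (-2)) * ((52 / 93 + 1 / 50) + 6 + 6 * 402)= 11246393 / 2325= 4837.16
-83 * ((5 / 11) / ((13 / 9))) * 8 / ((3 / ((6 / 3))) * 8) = -17.41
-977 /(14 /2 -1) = -977 /6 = -162.83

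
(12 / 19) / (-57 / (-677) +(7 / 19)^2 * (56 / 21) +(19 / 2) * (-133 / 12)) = -1234848 / 204991433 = -0.01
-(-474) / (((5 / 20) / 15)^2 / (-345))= -588708000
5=5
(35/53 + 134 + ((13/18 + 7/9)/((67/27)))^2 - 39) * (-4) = -91384653/237917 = -384.10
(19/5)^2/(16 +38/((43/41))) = 0.28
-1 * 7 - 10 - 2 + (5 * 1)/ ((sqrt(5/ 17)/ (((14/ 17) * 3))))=3.78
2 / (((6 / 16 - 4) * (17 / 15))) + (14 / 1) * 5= 34270 / 493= 69.51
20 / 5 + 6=10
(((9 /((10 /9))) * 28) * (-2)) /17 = -26.68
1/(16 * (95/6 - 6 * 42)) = -3/11336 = -0.00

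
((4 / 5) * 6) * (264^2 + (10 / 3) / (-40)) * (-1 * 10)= -3345404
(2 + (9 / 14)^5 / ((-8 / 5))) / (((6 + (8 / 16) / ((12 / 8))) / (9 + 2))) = 274227987 / 81749248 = 3.35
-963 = -963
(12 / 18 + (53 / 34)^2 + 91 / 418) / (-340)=-480449 / 49287216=-0.01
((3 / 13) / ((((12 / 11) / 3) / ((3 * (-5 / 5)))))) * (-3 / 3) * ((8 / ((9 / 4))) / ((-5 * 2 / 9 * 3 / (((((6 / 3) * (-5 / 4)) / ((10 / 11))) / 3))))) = 121 / 65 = 1.86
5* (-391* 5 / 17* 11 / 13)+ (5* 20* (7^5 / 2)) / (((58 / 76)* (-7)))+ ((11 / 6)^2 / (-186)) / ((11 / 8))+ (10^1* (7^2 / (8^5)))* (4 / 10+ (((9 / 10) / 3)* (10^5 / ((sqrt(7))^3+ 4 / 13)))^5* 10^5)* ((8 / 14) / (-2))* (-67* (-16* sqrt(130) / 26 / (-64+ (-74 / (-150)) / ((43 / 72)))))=-314680194384329742376143937500950841850379209525* sqrt(130) / 1215789064896510748210255663104-49791564772 / 315549+ 2072963788291750488433837890625000000000000* sqrt(910) / 1756352083857986357321121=32653074461831481355.45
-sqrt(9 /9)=-1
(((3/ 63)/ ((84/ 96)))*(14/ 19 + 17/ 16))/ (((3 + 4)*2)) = 547/ 78204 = 0.01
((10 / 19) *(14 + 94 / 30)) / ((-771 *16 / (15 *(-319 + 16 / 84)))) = 33475 / 9576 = 3.50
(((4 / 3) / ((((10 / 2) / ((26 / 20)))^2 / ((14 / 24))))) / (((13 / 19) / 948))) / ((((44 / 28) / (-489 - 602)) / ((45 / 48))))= -47415.70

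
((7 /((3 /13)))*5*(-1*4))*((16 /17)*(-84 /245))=3328 /17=195.76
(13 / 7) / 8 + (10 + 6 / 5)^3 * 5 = 9834821 / 1400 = 7024.87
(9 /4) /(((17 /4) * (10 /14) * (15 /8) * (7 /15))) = 72 /85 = 0.85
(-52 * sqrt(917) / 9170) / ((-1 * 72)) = 13 * sqrt(917) / 165060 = 0.00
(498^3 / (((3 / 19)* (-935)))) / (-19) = 41168664 / 935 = 44030.66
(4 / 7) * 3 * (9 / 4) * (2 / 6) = 9 / 7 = 1.29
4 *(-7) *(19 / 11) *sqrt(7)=-532 *sqrt(7) / 11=-127.96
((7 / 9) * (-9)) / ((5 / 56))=-392 / 5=-78.40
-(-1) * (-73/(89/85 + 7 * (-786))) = 0.01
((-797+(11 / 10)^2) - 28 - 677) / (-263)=150079 / 26300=5.71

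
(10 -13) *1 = -3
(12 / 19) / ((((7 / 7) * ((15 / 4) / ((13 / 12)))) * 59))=52 / 16815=0.00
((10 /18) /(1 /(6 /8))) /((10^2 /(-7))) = -7 /240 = -0.03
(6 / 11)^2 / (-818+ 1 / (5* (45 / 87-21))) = -9720 / 26724379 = -0.00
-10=-10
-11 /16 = -0.69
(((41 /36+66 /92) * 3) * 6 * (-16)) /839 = -12296 /19297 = -0.64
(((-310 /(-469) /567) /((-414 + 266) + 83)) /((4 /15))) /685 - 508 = -160395534967 /315739242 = -508.00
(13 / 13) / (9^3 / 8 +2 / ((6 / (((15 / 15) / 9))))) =216 / 19691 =0.01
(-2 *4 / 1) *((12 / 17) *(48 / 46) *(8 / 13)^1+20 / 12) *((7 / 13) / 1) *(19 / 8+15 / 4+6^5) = -1083698021 / 15249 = -71066.83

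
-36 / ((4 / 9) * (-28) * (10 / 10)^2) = 81 / 28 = 2.89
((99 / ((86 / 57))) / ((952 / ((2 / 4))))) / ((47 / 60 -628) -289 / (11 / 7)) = -931095 / 21914801048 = -0.00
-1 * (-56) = 56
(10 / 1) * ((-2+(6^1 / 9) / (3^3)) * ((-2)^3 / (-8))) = -1600 / 81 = -19.75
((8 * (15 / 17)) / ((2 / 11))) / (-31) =-660 / 527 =-1.25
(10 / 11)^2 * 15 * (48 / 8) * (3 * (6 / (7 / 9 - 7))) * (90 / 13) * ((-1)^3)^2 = -1489.65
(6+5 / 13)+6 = 161 / 13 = 12.38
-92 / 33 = -2.79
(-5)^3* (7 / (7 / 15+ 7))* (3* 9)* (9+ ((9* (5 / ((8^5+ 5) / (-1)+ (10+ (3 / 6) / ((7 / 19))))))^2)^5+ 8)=-354610042795536641780401556212267424779601939930766257628170625 / 6592605007673012367159244618025621915595513182879140301584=-53789.06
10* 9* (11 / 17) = 990 / 17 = 58.24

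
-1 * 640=-640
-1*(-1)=1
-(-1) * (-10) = -10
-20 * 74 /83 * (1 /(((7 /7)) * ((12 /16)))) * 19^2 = -2137120 /249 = -8582.81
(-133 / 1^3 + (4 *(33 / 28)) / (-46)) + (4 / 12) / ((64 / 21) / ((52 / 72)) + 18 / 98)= -133.03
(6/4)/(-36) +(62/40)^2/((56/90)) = 25667/6720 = 3.82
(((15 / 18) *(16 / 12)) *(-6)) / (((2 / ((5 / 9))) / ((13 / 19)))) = -650 / 513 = -1.27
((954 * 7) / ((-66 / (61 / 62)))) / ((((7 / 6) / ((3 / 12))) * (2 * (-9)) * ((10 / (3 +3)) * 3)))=3233 / 13640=0.24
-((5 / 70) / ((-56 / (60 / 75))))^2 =-1 / 960400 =-0.00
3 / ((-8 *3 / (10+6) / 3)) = -6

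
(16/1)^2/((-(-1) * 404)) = 64/101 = 0.63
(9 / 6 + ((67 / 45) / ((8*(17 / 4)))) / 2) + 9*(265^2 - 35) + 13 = 1933077037 / 3060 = 631724.52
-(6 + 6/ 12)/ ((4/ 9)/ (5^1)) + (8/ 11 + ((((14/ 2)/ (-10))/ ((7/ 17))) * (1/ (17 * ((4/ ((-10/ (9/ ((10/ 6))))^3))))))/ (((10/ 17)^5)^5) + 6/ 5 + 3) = 63429651313352426168335269901627/ 692841600000000000000000000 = 91550.00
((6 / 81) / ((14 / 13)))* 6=26 / 63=0.41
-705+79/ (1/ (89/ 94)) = -59239/ 94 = -630.20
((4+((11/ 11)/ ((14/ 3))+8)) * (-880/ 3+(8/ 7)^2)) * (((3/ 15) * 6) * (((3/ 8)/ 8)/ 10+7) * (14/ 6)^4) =-1599709237/ 1800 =-888727.35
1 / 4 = 0.25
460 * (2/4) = 230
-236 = -236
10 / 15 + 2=2.67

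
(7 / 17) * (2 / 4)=7 / 34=0.21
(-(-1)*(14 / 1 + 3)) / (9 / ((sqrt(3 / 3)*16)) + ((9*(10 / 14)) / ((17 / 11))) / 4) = 10.61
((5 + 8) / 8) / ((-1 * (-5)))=13 / 40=0.32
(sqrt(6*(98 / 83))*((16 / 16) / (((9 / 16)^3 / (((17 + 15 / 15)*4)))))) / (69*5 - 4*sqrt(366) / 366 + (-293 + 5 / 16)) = 234881024*sqrt(10126) / 287300859039 + 13880000512*sqrt(249) / 10640772557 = 20.67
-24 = -24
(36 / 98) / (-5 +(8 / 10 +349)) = 45 / 42238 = 0.00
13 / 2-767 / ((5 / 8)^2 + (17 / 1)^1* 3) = -4263 / 506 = -8.42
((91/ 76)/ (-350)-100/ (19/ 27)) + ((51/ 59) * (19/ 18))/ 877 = -83825064277/ 589870200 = -142.11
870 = 870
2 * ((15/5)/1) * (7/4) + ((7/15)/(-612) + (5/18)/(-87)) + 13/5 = 129127/9860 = 13.10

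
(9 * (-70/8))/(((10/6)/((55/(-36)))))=1155/16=72.19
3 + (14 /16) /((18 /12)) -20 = -197 /12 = -16.42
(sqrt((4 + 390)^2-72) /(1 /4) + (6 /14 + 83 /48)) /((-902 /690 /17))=-46920 *sqrt(38791) /451-1417375 /50512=-20518.30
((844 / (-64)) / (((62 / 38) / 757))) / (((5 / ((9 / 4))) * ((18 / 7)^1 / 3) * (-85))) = 63731073 / 1686400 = 37.79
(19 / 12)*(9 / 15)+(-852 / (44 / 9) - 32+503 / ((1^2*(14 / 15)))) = 513753 / 1540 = 333.61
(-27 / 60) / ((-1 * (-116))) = -9 / 2320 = -0.00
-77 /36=-2.14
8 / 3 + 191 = 581 / 3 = 193.67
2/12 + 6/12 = 2/3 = 0.67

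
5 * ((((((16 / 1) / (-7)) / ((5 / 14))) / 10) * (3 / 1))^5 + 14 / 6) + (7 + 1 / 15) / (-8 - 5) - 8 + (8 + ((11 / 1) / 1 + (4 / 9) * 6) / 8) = -71679697391 / 609375000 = -117.63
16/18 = 8/9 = 0.89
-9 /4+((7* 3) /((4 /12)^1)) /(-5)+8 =-137 /20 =-6.85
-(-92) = 92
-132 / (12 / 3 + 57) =-132 / 61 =-2.16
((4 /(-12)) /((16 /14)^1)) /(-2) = 0.15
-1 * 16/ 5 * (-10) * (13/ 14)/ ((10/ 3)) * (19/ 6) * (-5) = -988/ 7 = -141.14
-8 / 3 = -2.67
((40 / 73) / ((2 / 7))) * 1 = 140 / 73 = 1.92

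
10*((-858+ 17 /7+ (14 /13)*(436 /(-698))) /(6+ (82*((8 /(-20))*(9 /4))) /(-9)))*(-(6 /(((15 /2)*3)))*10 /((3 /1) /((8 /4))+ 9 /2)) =5438691400 /20294001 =268.00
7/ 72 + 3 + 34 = 2671/ 72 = 37.10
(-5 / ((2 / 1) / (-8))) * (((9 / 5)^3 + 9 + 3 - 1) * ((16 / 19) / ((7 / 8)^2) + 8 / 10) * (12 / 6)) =148862208 / 116375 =1279.16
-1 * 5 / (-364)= 5 / 364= 0.01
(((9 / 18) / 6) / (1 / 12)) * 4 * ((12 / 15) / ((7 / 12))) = 192 / 35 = 5.49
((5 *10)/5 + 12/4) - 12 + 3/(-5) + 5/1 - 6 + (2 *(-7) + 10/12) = -413/30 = -13.77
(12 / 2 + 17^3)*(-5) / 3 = -24595 / 3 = -8198.33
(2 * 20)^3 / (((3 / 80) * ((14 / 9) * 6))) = 1280000 / 7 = 182857.14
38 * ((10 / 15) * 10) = 760 / 3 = 253.33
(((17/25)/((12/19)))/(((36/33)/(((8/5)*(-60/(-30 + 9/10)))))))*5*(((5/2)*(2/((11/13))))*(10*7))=5878600/873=6733.79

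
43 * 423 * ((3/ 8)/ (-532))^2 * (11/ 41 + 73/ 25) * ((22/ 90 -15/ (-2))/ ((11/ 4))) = 13296159/ 163856000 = 0.08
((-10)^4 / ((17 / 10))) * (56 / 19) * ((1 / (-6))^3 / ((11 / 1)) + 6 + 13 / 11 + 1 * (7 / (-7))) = 541100000 / 5049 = 107169.74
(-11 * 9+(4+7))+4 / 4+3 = -84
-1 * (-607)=607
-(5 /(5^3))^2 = -1 /625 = -0.00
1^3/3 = 1/3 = 0.33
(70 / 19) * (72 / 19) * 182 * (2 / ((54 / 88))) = 8968960 / 1083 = 8281.59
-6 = -6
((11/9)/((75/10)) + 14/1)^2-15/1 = 3382369/18225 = 185.59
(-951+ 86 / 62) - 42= -30740 / 31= -991.61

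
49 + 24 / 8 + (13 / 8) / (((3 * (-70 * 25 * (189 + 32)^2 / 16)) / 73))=512830427 / 9862125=52.00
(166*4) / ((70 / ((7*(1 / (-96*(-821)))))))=83 / 98520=0.00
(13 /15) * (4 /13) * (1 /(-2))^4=1 /60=0.02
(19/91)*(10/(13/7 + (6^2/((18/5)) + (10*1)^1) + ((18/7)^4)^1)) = 13034/409383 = 0.03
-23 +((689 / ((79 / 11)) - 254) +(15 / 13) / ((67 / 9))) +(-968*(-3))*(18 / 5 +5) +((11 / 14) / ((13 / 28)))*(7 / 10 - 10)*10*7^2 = 5876854743 / 344045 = 17081.65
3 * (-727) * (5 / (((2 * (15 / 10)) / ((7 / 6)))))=-25445 / 6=-4240.83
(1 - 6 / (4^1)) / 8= -1 / 16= -0.06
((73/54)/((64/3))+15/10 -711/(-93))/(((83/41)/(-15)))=-67415275/988032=-68.23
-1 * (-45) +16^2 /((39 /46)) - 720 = -14549 /39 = -373.05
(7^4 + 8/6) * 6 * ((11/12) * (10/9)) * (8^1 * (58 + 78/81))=5048359360/729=6925047.13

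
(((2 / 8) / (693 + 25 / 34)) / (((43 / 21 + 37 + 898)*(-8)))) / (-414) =119 / 1024832129088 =0.00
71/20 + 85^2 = 144571/20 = 7228.55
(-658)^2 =432964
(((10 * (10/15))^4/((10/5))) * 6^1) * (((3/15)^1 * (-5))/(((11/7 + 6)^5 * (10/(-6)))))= 537824000/3763759437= 0.14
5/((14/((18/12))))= 15/28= 0.54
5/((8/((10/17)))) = 25/68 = 0.37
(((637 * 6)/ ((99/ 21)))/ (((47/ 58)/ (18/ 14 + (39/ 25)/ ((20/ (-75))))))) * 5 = -11804247/ 517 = -22832.20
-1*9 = -9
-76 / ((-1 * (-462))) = -38 / 231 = -0.16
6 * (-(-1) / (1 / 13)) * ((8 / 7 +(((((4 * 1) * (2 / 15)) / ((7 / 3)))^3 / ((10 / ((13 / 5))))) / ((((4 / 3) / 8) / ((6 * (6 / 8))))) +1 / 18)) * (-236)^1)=-23603.54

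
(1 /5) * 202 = 202 /5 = 40.40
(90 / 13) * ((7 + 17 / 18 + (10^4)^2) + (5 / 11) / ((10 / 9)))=99000008270 / 143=692307750.14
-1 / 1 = -1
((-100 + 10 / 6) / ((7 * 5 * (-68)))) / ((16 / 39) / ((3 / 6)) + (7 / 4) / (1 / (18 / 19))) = 14573 / 874174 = 0.02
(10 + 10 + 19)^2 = 1521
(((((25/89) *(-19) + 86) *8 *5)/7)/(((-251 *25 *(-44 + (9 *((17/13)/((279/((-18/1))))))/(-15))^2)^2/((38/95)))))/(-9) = -63119403091433/452634821077706604173697189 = -0.00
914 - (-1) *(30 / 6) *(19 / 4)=3751 / 4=937.75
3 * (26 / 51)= 1.53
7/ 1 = 7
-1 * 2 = -2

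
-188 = -188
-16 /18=-8 /9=-0.89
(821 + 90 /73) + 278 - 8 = 79733 /73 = 1092.23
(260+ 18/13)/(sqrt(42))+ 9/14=9/14+ 1699* sqrt(42)/273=40.98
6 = 6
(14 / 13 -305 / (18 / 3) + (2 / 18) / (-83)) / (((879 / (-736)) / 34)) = 12091534240 / 8535969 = 1416.54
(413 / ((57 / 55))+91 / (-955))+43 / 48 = 115927481 / 290320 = 399.31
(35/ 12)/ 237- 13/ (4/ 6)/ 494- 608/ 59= -8235125/ 797031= -10.33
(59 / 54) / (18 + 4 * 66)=59 / 15228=0.00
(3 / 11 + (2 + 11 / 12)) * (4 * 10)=4210 / 33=127.58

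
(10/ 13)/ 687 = 10/ 8931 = 0.00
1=1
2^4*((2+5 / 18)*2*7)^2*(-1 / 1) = -1317904 / 81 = -16270.42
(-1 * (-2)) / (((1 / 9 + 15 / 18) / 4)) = 144 / 17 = 8.47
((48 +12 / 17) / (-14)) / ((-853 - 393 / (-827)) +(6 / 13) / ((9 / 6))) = 741819 / 181716689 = 0.00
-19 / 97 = -0.20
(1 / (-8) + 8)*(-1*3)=-189 / 8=-23.62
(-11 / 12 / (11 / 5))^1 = -5 / 12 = -0.42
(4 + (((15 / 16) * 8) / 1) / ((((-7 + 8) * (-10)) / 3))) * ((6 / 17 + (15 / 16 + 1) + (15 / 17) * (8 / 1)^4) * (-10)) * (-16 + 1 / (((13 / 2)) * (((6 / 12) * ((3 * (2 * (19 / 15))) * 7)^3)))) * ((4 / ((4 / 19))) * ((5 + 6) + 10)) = 14440618444257315 / 35741888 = 404025060.02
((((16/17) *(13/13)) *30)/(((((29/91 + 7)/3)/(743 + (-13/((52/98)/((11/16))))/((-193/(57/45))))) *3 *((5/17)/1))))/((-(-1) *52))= 481892327/2570760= 187.45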